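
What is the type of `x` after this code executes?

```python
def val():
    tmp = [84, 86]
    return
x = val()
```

Bare return returns None

NoneType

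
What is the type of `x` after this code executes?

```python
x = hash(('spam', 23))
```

hash() returns int

int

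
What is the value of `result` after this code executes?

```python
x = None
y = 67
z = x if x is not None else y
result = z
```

x = None; y = 67; z = 67; result = 67

67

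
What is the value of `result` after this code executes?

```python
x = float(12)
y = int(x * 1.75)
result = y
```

x = 12.0; y = 21; result = 21

21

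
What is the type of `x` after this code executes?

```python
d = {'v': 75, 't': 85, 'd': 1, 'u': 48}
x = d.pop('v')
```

dict.pop() returns the value

int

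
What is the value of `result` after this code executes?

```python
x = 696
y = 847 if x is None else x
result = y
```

x = 696; y = 696; result = 696

696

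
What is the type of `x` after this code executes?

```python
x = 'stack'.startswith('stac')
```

str.startswith() returns bool

bool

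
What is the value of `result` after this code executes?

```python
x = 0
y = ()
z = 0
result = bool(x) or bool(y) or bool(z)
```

x = 0; y = (); z = 0; result = False

False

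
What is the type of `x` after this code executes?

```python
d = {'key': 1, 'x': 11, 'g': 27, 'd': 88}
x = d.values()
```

.values() returns dict_values view

dict_values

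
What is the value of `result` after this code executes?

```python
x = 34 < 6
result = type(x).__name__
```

x is bool; result = 'bool'

'bool'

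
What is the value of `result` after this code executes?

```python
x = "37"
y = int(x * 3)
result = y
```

x = '37'; y = 373737; result = 373737

373737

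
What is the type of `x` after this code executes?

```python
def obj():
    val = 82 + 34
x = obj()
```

Function without return returns None

NoneType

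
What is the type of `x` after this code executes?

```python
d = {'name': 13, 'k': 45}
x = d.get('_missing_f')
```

dict.get() returns None when key not found

NoneType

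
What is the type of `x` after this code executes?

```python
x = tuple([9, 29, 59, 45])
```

tuple() constructor returns tuple

tuple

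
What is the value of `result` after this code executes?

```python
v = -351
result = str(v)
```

v = -351; result = '-351'

'-351'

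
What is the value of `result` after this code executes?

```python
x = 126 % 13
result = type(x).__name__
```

x is int; result = 'int'

'int'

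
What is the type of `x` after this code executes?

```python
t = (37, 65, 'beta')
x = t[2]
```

Index 2 of tuple is a str literal

str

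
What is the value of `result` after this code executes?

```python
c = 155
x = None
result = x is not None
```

c = 155; x = None; result = False

False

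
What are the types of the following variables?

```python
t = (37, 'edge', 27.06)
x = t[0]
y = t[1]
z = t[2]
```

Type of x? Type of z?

tuple[0] is int; tuple[2] is float

int, float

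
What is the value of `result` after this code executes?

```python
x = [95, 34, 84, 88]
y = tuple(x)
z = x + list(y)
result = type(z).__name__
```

x is list; y is tuple; z is list; result = 'list'

'list'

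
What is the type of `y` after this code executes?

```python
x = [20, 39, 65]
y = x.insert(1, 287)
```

list.insert() returns None

NoneType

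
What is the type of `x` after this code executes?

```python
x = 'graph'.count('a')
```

str.count() returns int

int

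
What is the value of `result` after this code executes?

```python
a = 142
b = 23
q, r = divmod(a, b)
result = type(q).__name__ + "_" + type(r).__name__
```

a is int; b is int; q is int; r is int; result = 'int_int'

'int_int'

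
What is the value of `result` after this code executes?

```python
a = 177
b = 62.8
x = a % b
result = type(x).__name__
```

a is int; b is float; x is float; result = 'float'

'float'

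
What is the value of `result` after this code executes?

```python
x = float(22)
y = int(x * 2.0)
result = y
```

x = 22.0; y = 44; result = 44

44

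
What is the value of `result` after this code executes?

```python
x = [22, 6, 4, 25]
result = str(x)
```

x = [22, 6, 4, 25]; result = '[22, 6, 4, 25]'

'[22, 6, 4, 25]'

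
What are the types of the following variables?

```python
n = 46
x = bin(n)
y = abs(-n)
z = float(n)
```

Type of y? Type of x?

abs() of int returns int; bin() returns str

int, str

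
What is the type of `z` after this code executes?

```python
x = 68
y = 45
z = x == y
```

Equality comparison returns bool

bool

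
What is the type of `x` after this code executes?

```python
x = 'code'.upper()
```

str.upper() returns str

str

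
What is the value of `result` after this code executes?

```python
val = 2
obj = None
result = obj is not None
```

val = 2; obj = None; result = False

False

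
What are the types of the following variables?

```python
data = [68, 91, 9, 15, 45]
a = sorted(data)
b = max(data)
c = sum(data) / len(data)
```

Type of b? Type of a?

max of ints returns int; sorted() returns list

int, list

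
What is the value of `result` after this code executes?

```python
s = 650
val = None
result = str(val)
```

s = 650; val = None; result = 'None'

'None'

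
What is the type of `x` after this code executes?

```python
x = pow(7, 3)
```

pow(int, int) returns int

int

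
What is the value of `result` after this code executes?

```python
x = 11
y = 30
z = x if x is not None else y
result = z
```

x = 11; y = 30; z = 11; result = 11

11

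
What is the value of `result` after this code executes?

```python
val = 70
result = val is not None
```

val = 70; result = True

True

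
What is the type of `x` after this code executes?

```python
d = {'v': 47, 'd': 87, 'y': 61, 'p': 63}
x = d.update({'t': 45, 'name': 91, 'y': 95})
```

dict.update() returns None

NoneType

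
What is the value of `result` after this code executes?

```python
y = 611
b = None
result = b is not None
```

y = 611; b = None; result = False

False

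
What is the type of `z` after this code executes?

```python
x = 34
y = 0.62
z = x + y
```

int + float = float

float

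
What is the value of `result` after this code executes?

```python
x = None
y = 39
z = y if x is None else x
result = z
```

x = None; y = 39; z = 39; result = 39

39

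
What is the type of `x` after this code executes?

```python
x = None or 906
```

'or' with None returns the other truthy value

int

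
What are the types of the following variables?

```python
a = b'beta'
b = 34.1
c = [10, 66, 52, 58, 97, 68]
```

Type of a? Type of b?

a is assigned a bytes literal (b'...' prefix); b is assigned a number with a decimal point, so it is a float

bytes, float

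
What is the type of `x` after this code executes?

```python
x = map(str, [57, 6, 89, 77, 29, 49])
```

map() returns a map object

map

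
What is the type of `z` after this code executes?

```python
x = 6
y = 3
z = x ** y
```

positive int ** positive int = int

int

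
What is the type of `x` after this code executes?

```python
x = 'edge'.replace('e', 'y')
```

str.replace() returns str

str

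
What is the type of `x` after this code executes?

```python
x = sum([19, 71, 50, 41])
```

sum() of ints returns int

int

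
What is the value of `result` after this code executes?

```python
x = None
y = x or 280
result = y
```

x = None; y = 280; result = 280

280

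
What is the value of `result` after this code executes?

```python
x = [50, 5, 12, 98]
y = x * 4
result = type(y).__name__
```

x is list; y is list; result = 'list'

'list'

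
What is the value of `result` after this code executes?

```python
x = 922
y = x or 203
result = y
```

x = 922; y = 922; result = 922

922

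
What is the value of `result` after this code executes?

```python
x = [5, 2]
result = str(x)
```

x = [5, 2]; result = '[5, 2]'

'[5, 2]'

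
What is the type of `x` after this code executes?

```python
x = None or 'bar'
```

'or' with None returns the other truthy value (str)

str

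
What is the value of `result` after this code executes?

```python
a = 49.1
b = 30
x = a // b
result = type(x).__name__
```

a is float; b is int; x is float; result = 'float'

'float'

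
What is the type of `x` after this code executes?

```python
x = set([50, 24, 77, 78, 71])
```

set() constructor returns set

set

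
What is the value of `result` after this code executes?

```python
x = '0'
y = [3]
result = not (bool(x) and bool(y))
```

x = '0'; y = [3]; result = False

False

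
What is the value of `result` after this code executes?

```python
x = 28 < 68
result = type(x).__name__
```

x is bool; result = 'bool'

'bool'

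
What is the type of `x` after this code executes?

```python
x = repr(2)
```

repr() returns str

str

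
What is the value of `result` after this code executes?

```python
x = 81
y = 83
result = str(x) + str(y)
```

x = 81; y = 83; result = '8183'

'8183'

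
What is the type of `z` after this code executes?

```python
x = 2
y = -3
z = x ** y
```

int ** negative = float

float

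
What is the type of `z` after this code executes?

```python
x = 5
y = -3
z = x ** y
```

int ** negative = float

float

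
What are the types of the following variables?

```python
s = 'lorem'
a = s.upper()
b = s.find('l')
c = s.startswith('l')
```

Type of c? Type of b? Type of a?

startswith() returns bool; find() returns int; upper() returns str

bool, int, str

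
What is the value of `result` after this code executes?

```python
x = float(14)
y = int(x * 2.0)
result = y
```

x = 14.0; y = 28; result = 28

28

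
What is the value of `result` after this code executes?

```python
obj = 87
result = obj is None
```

obj = 87; result = False

False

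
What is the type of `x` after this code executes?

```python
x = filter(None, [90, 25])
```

filter() returns a filter object

filter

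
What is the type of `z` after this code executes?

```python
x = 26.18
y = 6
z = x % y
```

float % int = float

float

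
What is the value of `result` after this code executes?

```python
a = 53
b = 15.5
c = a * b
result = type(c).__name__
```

a is int; b is float; c is float; result = 'float'

'float'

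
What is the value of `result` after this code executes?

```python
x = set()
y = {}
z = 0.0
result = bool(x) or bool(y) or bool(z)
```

x = set(); y = {}; z = 0.0; result = False

False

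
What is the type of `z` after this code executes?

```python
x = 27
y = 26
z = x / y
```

int / int = float

float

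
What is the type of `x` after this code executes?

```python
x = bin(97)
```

bin() returns str representation

str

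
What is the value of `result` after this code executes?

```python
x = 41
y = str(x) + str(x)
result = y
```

x = 41; y = '4141'; result = '4141'

'4141'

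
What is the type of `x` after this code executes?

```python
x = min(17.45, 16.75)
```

min() of floats returns float

float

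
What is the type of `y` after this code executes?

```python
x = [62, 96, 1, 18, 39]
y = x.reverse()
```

list.reverse() returns None

NoneType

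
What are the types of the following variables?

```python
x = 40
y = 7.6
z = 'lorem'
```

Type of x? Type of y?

x is assigned a bare integer (no decimal point), so it is an int; y is assigned a number with a decimal point, so it is a float

int, float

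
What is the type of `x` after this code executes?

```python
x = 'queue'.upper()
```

str.upper() returns str

str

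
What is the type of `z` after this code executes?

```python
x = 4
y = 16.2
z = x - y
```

int - float = float

float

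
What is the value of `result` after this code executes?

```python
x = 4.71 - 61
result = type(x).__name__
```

x is float; result = 'float'

'float'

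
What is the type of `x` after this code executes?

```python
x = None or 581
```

'or' with None returns the other truthy value

int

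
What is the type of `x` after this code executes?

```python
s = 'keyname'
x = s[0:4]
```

Slicing a str returns str

str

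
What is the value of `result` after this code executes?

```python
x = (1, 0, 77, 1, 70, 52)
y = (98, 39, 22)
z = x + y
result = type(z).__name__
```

x is tuple; y is tuple; z is tuple; result = 'tuple'

'tuple'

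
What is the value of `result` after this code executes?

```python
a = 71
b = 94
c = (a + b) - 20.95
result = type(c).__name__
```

a is int; b is int; c is float; result = 'float'

'float'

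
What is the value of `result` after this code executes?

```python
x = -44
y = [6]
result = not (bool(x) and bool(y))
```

x = -44; y = [6]; result = False

False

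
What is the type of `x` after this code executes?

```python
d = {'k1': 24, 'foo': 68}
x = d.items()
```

dict.items() returns dict_items view

dict_items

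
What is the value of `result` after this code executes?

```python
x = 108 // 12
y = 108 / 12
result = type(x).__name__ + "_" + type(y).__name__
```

x is int; y is float; result = 'int_float'

'int_float'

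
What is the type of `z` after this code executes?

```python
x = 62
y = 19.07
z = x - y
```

int - float = float

float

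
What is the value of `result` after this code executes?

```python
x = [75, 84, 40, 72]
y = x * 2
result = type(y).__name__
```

x is list; y is list; result = 'list'

'list'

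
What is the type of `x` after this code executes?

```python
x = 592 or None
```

'or' returns first truthy value

int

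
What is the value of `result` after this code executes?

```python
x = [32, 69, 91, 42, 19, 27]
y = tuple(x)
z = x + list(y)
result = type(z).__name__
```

x is list; y is tuple; z is list; result = 'list'

'list'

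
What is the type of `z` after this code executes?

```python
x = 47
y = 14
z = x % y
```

int % int = int

int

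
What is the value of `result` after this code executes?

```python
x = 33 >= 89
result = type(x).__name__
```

x is bool; result = 'bool'

'bool'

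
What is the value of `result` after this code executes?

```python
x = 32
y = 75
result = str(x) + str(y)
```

x = 32; y = 75; result = '3275'

'3275'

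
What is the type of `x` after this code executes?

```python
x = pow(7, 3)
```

pow(int, int) returns int

int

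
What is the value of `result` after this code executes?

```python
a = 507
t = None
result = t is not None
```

a = 507; t = None; result = False

False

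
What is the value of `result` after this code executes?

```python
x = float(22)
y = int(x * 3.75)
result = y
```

x = 22.0; y = 82; result = 82

82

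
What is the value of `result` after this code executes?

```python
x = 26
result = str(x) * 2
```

x = 26; result = '2626'

'2626'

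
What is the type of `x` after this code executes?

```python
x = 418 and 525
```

'and' with truthy values returns last operand (int)

int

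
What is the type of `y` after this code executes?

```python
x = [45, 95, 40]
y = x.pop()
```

list.pop() returns the popped element

int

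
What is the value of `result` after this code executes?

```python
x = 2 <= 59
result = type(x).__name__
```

x is bool; result = 'bool'

'bool'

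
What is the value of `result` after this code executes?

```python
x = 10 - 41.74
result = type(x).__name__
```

x is float; result = 'float'

'float'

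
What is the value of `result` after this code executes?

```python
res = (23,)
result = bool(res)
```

res = (23,); result = True

True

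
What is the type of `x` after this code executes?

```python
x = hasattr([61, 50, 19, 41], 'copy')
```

hasattr() returns bool

bool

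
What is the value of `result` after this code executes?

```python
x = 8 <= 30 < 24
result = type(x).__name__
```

x is bool; result = 'bool'

'bool'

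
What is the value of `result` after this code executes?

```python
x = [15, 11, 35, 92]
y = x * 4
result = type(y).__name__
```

x is list; y is list; result = 'list'

'list'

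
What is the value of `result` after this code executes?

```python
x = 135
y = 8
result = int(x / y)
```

x = 135; y = 8; result = 16

16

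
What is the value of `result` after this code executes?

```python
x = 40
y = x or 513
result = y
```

x = 40; y = 40; result = 40

40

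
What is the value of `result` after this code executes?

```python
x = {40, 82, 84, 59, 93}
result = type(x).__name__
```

x is set; result = 'set'

'set'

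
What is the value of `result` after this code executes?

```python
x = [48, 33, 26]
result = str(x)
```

x = [48, 33, 26]; result = '[48, 33, 26]'

'[48, 33, 26]'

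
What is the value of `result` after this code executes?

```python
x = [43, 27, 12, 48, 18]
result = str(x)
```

x = [43, 27, 12, 48, 18]; result = '[43, 27, 12, 48, 18]'

'[43, 27, 12, 48, 18]'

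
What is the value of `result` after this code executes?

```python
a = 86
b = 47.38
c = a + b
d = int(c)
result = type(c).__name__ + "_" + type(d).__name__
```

a is int; b is float; c is float; d is int; result = 'float_int'

'float_int'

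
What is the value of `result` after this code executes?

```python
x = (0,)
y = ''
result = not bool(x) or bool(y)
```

x = (0,); y = ''; result = False

False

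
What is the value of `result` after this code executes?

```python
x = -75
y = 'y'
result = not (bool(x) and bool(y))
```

x = -75; y = 'y'; result = False

False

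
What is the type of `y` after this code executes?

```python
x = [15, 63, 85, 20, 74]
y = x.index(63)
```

list.index() returns int

int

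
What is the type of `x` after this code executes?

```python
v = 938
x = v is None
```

'is' comparison returns bool

bool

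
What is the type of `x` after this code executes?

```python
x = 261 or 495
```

'or' returns first truthy value (int)

int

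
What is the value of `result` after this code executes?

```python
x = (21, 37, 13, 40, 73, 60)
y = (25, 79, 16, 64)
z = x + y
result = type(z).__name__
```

x is tuple; y is tuple; z is tuple; result = 'tuple'

'tuple'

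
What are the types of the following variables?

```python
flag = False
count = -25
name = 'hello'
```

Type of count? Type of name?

count is assigned a bare integer (no decimal point), so it is an int; name is assigned a quoted string literal, so it is a str

int, str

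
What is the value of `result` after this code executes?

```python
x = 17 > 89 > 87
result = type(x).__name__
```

x is bool; result = 'bool'

'bool'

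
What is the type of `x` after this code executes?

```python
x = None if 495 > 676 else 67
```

495 > 676 is False, so the else branch is taken

int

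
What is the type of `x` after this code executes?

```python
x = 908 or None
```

'or' returns first truthy value

int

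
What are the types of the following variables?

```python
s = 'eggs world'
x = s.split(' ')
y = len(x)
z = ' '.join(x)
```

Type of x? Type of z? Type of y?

str.split() returns list; str.join() returns str; len() returns int

list, str, int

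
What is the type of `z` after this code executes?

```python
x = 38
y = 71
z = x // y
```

int // int = int

int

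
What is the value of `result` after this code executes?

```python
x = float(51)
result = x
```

x = 51.0; result = 51.0

51.0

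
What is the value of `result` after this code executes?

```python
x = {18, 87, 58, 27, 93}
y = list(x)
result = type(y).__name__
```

x is set; y is list; result = 'list'

'list'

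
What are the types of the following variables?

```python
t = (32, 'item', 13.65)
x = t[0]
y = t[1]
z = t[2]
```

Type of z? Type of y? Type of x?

tuple[2] is float; tuple[1] is str; tuple[0] is int

float, str, int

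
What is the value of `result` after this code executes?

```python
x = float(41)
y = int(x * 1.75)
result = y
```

x = 41.0; y = 71; result = 71

71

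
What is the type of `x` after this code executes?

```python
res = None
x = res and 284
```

'and' returns first falsy value (None)

NoneType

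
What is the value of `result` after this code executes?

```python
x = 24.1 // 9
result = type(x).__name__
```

x is float; result = 'float'

'float'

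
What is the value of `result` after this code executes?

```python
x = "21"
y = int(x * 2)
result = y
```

x = '21'; y = 2121; result = 2121

2121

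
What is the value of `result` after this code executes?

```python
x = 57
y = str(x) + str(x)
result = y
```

x = 57; y = '5757'; result = '5757'

'5757'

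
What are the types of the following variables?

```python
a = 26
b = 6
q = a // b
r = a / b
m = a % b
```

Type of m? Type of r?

% of ints returns int; / returns float

int, float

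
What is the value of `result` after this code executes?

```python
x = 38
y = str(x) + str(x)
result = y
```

x = 38; y = '3838'; result = '3838'

'3838'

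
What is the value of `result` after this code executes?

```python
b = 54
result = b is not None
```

b = 54; result = True

True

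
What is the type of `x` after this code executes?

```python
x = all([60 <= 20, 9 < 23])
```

all() returns bool

bool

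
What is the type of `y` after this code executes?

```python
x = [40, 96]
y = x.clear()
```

list.clear() returns None

NoneType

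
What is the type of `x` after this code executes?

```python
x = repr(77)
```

repr() returns str

str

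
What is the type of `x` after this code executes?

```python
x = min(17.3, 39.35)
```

min() of floats returns float

float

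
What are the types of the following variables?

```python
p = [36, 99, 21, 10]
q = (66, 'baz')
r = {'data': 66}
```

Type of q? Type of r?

q is assigned a tuple (parenthesized, comma-separated values); r is assigned a dict literal ({key: value})

tuple, dict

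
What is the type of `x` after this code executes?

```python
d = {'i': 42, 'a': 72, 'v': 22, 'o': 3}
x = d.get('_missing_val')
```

dict.get() returns None when key not found

NoneType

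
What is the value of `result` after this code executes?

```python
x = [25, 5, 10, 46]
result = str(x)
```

x = [25, 5, 10, 46]; result = '[25, 5, 10, 46]'

'[25, 5, 10, 46]'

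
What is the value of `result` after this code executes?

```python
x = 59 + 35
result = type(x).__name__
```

x is int; result = 'int'

'int'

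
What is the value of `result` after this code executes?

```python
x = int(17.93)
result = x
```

x = 17; result = 17

17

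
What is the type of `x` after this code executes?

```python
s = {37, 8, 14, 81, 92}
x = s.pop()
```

Popping from set[int] returns int

int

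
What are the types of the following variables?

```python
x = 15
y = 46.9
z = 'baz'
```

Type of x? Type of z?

x is assigned a bare integer (no decimal point), so it is an int; z is assigned a quoted string literal, so it is a str

int, str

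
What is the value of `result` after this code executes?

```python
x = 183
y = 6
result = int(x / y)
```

x = 183; y = 6; result = 30

30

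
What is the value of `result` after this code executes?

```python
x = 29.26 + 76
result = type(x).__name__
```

x is float; result = 'float'

'float'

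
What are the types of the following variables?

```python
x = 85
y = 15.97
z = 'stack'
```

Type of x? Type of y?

x is assigned a bare integer (no decimal point), so it is an int; y is assigned a number with a decimal point, so it is a float

int, float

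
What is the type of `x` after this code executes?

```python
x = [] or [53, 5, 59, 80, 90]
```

'or' returns first truthy value (list)

list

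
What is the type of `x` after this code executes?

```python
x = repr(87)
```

repr() returns str

str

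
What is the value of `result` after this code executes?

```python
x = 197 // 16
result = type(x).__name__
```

x is int; result = 'int'

'int'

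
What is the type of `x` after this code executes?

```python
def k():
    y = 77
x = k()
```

Function without return returns None

NoneType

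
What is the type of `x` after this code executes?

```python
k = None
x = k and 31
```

'and' returns first falsy value (None)

NoneType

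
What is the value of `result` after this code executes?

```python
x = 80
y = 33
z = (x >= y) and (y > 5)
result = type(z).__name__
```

x is int; y is int; z is bool; result = 'bool'

'bool'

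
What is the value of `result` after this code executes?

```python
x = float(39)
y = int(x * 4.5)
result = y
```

x = 39.0; y = 175; result = 175

175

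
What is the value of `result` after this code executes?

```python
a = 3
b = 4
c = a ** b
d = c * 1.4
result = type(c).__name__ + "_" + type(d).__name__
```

a is int; b is int; c is int; d is float; result = 'int_float'

'int_float'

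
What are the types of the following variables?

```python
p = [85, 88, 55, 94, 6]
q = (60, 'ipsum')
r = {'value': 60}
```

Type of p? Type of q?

p is assigned a list literal (square brackets); q is assigned a tuple (parenthesized, comma-separated values)

list, tuple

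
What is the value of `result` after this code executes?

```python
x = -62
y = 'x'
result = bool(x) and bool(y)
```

x = -62; y = 'x'; result = True

True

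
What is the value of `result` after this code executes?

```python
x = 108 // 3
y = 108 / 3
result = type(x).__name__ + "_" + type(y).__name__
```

x is int; y is float; result = 'int_float'

'int_float'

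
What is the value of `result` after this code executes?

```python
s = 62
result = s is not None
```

s = 62; result = True

True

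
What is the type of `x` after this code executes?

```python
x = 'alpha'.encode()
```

str.encode() returns bytes

bytes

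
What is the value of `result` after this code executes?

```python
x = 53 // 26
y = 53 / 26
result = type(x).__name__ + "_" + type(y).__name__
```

x is int; y is float; result = 'int_float'

'int_float'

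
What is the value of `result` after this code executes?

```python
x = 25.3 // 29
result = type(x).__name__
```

x is float; result = 'float'

'float'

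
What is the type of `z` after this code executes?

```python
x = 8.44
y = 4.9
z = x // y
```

float // float = float

float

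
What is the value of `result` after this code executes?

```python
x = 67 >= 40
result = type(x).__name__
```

x is bool; result = 'bool'

'bool'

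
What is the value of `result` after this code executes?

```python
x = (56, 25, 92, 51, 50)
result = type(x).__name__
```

x is tuple; result = 'tuple'

'tuple'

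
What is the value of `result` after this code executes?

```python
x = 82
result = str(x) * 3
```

x = 82; result = '828282'

'828282'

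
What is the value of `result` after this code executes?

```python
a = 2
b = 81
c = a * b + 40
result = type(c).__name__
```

a is int; b is int; c is int; result = 'int'

'int'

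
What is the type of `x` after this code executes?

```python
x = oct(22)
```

oct() returns str representation

str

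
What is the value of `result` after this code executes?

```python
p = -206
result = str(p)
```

p = -206; result = '-206'

'-206'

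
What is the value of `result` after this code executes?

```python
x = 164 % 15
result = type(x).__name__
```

x is int; result = 'int'

'int'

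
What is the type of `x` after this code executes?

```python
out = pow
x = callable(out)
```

callable() returns bool

bool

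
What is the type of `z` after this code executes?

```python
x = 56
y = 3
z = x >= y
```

Comparison returns bool

bool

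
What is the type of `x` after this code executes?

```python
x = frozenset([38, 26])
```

frozenset() returns frozenset

frozenset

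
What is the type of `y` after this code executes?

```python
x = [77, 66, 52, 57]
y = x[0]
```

Indexing list[int] returns int

int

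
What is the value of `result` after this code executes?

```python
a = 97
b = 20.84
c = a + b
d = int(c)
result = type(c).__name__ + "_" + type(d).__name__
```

a is int; b is float; c is float; d is int; result = 'float_int'

'float_int'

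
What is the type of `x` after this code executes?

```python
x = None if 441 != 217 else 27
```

441 != 217 is True, so the if branch is taken

NoneType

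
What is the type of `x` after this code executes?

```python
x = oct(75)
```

oct() returns str representation

str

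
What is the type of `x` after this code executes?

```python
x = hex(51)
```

hex() returns str representation

str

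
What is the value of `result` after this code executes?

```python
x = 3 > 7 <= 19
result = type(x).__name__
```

x is bool; result = 'bool'

'bool'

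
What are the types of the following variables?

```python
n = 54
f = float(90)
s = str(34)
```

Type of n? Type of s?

n is assigned a bare integer (no decimal point), so it is an int; s is assigned the result of calling str(), which returns a str

int, str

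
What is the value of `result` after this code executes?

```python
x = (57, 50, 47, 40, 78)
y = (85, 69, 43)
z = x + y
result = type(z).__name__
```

x is tuple; y is tuple; z is tuple; result = 'tuple'

'tuple'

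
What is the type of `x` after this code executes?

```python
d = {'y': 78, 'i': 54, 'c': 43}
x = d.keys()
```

.keys() returns dict_keys view

dict_keys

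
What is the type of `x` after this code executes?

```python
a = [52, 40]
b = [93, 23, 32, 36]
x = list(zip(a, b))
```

list(zip()) returns a list of tuples

list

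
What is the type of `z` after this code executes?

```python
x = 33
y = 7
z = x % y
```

int % int = int

int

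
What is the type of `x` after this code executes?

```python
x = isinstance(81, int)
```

isinstance() returns bool

bool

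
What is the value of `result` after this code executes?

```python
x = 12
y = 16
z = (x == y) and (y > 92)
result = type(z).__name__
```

x is int; y is int; z is bool; result = 'bool'

'bool'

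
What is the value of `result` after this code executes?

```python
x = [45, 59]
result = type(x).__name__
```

x is list; result = 'list'

'list'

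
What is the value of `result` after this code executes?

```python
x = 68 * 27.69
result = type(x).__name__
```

x is float; result = 'float'

'float'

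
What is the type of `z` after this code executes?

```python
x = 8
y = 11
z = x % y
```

int % int = int

int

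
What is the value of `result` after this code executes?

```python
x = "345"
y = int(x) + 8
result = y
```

x = '345'; y = 353; result = 353

353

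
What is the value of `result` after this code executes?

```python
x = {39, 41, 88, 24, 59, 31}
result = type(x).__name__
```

x is set; result = 'set'

'set'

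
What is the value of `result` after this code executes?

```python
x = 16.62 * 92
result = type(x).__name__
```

x is float; result = 'float'

'float'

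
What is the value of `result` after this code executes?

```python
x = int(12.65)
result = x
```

x = 12; result = 12

12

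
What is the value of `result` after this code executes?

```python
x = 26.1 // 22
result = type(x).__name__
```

x is float; result = 'float'

'float'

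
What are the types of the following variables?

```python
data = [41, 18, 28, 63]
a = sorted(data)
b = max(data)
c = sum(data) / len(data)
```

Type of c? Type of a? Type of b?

int / int = float; sorted() returns list; max of ints returns int

float, list, int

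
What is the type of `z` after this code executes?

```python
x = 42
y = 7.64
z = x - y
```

int - float = float

float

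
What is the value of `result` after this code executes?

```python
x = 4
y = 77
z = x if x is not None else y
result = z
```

x = 4; y = 77; z = 4; result = 4

4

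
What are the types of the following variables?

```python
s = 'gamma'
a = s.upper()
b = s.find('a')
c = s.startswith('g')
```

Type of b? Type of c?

find() returns int; startswith() returns bool

int, bool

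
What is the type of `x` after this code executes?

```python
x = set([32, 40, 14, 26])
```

set() constructor returns set

set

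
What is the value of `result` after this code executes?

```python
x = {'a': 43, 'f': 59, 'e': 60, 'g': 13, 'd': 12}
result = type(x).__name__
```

x is dict; result = 'dict'

'dict'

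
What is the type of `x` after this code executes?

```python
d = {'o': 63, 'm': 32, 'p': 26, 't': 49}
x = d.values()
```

.values() returns dict_values view

dict_values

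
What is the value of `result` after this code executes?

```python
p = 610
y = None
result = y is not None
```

p = 610; y = None; result = False

False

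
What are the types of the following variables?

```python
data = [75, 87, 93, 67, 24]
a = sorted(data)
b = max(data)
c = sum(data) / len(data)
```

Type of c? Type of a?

int / int = float; sorted() returns list

float, list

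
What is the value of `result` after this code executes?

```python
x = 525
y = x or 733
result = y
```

x = 525; y = 525; result = 525

525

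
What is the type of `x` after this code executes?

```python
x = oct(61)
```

oct() returns str representation

str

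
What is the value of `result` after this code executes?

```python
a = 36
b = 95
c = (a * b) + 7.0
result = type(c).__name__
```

a is int; b is int; c is float; result = 'float'

'float'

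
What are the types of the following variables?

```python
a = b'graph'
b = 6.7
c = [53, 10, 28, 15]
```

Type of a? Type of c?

a is assigned a bytes literal (b'...' prefix); c is assigned a list literal (square brackets)

bytes, list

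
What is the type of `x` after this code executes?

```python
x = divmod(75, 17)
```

divmod() returns tuple of (quotient, remainder)

tuple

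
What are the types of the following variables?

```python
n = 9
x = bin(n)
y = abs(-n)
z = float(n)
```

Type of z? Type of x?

float() returns float; bin() returns str

float, str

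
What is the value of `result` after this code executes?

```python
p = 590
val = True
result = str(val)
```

p = 590; val = True; result = 'True'

'True'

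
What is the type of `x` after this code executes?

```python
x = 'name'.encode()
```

str.encode() returns bytes

bytes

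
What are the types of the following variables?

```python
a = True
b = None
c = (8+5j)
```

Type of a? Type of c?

a is assigned the constant True, which has type bool; c is assigned (8+5j), an int plus an imaginary literal (j suffix), which evaluates to complex

bool, complex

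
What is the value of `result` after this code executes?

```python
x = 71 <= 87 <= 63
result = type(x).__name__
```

x is bool; result = 'bool'

'bool'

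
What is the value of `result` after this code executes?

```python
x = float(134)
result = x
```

x = 134.0; result = 134.0

134.0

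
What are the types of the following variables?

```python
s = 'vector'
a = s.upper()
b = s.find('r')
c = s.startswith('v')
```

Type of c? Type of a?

startswith() returns bool; upper() returns str

bool, str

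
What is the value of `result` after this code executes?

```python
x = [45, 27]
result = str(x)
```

x = [45, 27]; result = '[45, 27]'

'[45, 27]'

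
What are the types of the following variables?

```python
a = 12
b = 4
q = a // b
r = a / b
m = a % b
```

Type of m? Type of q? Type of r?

% of ints returns int; // returns int; / returns float

int, int, float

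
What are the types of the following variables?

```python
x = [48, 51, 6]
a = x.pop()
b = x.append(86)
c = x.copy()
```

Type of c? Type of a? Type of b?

copy() returns list; pop() returns element; append() returns None

list, int, NoneType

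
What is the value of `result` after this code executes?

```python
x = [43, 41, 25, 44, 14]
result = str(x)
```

x = [43, 41, 25, 44, 14]; result = '[43, 41, 25, 44, 14]'

'[43, 41, 25, 44, 14]'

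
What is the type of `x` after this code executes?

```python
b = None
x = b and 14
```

'and' returns first falsy value (None)

NoneType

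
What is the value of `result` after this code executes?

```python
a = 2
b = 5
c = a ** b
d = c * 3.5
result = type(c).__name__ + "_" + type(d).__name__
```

a is int; b is int; c is int; d is float; result = 'int_float'

'int_float'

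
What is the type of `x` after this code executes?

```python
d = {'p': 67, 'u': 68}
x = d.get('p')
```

dict.get() returns value type when found

int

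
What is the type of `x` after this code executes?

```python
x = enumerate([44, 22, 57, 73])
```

enumerate() returns an enumerate object

enumerate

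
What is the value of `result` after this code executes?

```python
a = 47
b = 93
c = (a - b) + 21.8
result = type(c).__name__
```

a is int; b is int; c is float; result = 'float'

'float'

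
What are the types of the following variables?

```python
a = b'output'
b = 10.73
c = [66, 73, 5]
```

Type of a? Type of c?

a is assigned a bytes literal (b'...' prefix); c is assigned a list literal (square brackets)

bytes, list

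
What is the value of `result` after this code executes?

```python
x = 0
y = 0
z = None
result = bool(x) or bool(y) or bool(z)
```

x = 0; y = 0; z = None; result = False

False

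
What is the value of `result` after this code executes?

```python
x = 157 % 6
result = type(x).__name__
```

x is int; result = 'int'

'int'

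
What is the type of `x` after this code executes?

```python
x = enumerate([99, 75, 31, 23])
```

enumerate() returns an enumerate object

enumerate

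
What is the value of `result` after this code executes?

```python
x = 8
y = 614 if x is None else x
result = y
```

x = 8; y = 8; result = 8

8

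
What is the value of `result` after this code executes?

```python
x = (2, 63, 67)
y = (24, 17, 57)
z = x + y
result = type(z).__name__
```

x is tuple; y is tuple; z is tuple; result = 'tuple'

'tuple'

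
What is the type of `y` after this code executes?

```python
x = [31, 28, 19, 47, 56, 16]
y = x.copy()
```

list.copy() returns list

list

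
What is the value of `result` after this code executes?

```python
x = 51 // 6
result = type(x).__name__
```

x is int; result = 'int'

'int'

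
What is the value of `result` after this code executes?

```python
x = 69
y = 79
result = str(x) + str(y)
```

x = 69; y = 79; result = '6979'

'6979'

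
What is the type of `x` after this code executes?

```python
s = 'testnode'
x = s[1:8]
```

Slicing a str returns str

str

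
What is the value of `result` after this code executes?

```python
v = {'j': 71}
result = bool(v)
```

v = {'j': 71}; result = True

True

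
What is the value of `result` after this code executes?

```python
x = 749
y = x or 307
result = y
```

x = 749; y = 749; result = 749

749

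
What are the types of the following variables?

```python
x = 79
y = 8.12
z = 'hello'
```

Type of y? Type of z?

y is assigned a number with a decimal point, so it is a float; z is assigned a quoted string literal, so it is a str

float, str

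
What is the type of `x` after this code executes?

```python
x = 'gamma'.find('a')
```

str.find() returns int index

int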